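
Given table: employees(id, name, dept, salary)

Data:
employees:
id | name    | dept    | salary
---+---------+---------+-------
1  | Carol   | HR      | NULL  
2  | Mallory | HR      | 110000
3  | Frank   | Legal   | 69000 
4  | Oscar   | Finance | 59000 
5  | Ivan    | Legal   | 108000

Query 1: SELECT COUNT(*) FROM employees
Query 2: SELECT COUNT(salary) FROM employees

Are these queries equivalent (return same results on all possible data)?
No, not equivalent

Query 1 returns: [(5,)]
Query 2 returns: [(4,)]

Reason: COUNT(*) includes NULLs, COUNT(column) excludes them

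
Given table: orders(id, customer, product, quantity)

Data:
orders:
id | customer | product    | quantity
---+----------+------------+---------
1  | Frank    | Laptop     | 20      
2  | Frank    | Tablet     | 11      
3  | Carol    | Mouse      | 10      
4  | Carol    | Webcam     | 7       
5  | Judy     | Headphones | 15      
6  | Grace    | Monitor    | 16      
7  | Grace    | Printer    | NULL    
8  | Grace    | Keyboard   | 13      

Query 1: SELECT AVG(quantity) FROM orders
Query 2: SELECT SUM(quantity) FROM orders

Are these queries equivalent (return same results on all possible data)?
No, not equivalent

Query 1 returns: [(13.142857142857142,)]
Query 2 returns: [(92,)]

Reason: AVG vs SUM give different aggregate values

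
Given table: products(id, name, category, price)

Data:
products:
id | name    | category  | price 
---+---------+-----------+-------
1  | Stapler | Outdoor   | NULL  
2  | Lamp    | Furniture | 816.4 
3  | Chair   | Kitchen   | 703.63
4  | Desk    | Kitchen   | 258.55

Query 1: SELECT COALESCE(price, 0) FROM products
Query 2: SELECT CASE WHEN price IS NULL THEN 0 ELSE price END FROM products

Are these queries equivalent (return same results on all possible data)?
Yes, equivalent

Both queries return: [(0,), (258.55,), (703.63,), (816.4,)]

Reason: COALESCE vs CASE for NULL handling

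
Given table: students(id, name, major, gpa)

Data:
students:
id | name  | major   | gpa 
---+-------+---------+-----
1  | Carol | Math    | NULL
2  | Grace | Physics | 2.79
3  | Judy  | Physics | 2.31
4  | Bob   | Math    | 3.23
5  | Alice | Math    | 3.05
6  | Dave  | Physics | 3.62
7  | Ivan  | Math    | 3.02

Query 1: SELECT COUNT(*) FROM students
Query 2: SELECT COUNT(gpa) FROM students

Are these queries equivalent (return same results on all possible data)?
No, not equivalent

Query 1 returns: [(7,)]
Query 2 returns: [(6,)]

Reason: COUNT(*) includes NULLs, COUNT(column) excludes them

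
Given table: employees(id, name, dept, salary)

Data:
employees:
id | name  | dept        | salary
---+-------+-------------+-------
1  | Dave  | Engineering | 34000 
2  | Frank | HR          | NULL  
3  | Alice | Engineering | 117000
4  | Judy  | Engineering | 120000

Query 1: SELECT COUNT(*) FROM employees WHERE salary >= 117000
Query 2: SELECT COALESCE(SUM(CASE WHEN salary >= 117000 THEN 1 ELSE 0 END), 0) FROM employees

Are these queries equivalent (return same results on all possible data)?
Yes, equivalent

Both queries return: [(2,)]

Reason: COUNT with WHERE vs conditional SUM (COALESCE handles empty-table NULL)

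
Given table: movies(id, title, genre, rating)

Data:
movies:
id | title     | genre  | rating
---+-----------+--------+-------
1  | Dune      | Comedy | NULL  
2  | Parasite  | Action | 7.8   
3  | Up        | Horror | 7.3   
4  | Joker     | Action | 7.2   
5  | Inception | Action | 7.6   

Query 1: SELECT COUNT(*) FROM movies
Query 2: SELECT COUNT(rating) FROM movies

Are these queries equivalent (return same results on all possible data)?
No, not equivalent

Query 1 returns: [(5,)]
Query 2 returns: [(4,)]

Reason: COUNT(*) includes NULLs, COUNT(column) excludes them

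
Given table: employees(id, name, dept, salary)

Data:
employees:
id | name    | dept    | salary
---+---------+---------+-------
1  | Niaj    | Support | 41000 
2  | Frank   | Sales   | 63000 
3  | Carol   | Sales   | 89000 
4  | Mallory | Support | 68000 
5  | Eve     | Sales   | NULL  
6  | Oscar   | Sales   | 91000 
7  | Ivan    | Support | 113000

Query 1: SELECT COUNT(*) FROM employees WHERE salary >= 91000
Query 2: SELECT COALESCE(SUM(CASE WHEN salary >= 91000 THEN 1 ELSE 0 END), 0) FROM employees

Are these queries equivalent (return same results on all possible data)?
Yes, equivalent

Both queries return: [(2,)]

Reason: COUNT with WHERE vs conditional SUM (COALESCE handles empty-table NULL)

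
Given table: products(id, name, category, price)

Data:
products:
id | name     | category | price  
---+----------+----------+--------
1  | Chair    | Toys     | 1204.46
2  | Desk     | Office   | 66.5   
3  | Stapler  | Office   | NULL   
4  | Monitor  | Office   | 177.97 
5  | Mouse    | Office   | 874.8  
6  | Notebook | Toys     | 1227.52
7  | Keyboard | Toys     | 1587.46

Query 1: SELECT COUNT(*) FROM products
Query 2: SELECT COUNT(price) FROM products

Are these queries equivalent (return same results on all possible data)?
No, not equivalent

Query 1 returns: [(7,)]
Query 2 returns: [(6,)]

Reason: COUNT(*) includes NULLs, COUNT(column) excludes them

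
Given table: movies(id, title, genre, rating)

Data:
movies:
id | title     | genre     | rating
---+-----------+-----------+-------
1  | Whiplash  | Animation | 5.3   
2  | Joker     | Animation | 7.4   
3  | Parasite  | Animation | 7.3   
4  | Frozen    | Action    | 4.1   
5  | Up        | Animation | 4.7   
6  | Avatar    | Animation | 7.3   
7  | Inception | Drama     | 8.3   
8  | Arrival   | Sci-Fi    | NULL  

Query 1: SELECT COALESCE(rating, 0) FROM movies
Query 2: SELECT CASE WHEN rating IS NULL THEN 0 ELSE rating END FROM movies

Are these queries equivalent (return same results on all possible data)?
Yes, equivalent

Both queries return: [(0,), (4.1,), (4.7,), (5.3,), (7.3,), (7.3,), (7.4,), (8.3,)]

Reason: COALESCE vs CASE for NULL handling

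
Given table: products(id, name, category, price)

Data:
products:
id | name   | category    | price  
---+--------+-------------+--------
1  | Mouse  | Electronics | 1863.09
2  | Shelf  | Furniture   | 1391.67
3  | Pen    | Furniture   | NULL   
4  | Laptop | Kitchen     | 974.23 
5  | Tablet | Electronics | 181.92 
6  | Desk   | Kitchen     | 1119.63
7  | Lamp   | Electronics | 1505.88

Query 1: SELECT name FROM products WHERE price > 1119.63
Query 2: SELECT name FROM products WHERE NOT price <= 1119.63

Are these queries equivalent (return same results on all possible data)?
Yes, equivalent

Both queries return: [('Lamp',), ('Mouse',), ('Shelf',)]

Reason: Both filter price > 1119.63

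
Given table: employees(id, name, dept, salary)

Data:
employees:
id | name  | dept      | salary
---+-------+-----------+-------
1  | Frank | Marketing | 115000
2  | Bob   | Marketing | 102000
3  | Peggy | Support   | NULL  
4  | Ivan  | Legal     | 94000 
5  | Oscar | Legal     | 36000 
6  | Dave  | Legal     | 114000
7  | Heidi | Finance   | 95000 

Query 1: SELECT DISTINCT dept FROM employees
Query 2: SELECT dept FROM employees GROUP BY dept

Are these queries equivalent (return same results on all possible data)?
Yes, equivalent

Both queries return: [('Finance',), ('Legal',), ('Marketing',), ('Support',)]

Reason: Both get unique depts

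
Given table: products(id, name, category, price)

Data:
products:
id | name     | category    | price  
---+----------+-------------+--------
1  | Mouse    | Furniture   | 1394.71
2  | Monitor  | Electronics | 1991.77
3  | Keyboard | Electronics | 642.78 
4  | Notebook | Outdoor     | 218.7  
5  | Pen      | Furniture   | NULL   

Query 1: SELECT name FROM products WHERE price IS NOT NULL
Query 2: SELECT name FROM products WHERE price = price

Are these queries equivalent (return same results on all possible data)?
Yes, equivalent

Both queries return: [('Keyboard',), ('Monitor',), ('Mouse',), ('Notebook',)]

Reason: IS NOT NULL vs self-equality (both exclude NULLs)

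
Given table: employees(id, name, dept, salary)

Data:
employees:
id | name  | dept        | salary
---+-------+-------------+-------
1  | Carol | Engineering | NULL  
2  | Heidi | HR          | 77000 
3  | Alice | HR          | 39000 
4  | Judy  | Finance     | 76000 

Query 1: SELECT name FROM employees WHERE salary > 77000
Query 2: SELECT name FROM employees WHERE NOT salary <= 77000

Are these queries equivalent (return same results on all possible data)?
Yes, equivalent

Both queries return: []

Reason: Both filter salary > 77000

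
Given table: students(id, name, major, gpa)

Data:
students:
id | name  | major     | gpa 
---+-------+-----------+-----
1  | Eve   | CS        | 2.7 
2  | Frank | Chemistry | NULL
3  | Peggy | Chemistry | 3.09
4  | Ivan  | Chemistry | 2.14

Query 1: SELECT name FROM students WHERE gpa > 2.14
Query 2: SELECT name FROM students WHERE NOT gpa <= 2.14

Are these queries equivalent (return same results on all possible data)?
Yes, equivalent

Both queries return: [('Eve',), ('Peggy',)]

Reason: Both filter gpa > 2.14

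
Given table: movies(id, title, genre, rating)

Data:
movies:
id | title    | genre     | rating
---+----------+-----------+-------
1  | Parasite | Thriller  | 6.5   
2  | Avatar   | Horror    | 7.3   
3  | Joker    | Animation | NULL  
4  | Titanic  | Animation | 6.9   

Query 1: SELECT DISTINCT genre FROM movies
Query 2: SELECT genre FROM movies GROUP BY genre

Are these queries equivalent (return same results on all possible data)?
Yes, equivalent

Both queries return: [('Animation',), ('Horror',), ('Thriller',)]

Reason: Both get unique genres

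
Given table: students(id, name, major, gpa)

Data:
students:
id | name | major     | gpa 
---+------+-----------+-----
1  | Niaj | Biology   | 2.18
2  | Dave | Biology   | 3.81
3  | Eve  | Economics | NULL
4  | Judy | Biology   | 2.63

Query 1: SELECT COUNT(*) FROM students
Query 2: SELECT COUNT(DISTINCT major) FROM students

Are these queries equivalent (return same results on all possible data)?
No, not equivalent

Query 1 returns: [(4,)]
Query 2 returns: [(2,)]

Reason: COUNT(*) counts rows, COUNT(DISTINCT major) counts unique majors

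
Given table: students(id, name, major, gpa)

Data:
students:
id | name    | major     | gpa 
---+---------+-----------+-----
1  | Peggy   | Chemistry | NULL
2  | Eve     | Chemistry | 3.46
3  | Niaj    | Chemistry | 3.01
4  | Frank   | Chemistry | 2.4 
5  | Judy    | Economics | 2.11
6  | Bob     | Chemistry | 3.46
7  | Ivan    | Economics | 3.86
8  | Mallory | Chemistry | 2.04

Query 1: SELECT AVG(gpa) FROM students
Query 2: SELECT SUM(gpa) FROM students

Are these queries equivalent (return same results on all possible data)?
No, not equivalent

Query 1 returns: [(2.9057142857142857,)]
Query 2 returns: [(20.34,)]

Reason: AVG vs SUM give different aggregate values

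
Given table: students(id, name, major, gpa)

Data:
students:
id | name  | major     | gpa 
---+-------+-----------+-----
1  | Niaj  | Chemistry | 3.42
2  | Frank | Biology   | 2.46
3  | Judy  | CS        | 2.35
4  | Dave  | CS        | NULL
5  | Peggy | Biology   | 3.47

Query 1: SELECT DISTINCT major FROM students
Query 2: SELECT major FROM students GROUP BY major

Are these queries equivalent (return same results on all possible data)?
Yes, equivalent

Both queries return: [('Biology',), ('CS',), ('Chemistry',)]

Reason: Both get unique majors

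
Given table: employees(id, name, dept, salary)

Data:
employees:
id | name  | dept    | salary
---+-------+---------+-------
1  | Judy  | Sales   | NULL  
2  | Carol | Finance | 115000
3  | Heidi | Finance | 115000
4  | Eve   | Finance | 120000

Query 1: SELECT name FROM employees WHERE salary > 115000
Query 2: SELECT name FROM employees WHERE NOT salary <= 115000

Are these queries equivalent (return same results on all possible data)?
Yes, equivalent

Both queries return: [('Eve',)]

Reason: Both filter salary > 115000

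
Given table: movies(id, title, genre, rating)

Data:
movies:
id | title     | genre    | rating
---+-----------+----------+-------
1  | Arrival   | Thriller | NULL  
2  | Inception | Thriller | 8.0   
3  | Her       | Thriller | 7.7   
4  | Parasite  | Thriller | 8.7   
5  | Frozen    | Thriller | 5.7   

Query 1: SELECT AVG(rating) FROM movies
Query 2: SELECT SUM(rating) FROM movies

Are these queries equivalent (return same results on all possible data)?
No, not equivalent

Query 1 returns: [(7.525,)]
Query 2 returns: [(30.1,)]

Reason: AVG vs SUM give different aggregate values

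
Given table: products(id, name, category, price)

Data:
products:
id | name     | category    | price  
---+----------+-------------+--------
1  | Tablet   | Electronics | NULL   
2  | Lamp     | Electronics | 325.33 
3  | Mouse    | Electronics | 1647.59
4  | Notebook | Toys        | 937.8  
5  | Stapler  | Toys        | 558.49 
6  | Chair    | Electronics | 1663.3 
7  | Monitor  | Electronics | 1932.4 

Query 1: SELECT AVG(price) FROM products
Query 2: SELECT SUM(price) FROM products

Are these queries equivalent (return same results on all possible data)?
No, not equivalent

Query 1 returns: [(1177.485,)]
Query 2 returns: [(7064.91,)]

Reason: AVG vs SUM give different aggregate values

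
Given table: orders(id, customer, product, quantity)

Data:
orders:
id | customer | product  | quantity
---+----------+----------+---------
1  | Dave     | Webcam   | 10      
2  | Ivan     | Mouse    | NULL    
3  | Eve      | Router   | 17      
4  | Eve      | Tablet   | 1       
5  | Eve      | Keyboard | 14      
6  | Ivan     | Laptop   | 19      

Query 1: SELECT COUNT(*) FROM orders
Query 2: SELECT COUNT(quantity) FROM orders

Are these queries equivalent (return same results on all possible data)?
No, not equivalent

Query 1 returns: [(6,)]
Query 2 returns: [(5,)]

Reason: COUNT(*) includes NULLs, COUNT(column) excludes them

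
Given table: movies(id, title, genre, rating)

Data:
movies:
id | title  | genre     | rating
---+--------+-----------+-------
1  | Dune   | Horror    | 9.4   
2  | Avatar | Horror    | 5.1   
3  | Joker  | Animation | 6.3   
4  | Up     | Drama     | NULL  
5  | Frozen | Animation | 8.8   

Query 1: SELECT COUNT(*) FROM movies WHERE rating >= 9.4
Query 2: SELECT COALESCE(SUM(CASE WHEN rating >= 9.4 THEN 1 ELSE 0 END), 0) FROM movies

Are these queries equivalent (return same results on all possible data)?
Yes, equivalent

Both queries return: [(1,)]

Reason: COUNT with WHERE vs conditional SUM (COALESCE handles empty-table NULL)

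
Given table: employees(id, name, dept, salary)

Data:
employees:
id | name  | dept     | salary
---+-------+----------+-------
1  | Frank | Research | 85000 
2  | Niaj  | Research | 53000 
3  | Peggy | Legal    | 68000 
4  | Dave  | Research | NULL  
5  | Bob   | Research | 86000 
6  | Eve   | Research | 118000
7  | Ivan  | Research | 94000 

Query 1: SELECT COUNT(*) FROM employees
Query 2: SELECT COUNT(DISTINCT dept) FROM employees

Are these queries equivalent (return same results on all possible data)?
No, not equivalent

Query 1 returns: [(7,)]
Query 2 returns: [(2,)]

Reason: COUNT(*) counts rows, COUNT(DISTINCT dept) counts unique depts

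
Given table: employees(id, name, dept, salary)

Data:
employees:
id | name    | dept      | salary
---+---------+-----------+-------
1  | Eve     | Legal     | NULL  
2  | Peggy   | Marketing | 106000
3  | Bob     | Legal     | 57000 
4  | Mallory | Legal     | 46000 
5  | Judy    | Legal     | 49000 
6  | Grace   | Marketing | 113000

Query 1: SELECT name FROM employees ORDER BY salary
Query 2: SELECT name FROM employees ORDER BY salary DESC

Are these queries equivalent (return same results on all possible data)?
No, not equivalent

Query 1 returns: [('Eve',), ('Mallory',), ('Judy',), ('Bob',), ('Peggy',), ('Grace',)]
Query 2 returns: [('Grace',), ('Peggy',), ('Bob',), ('Judy',), ('Mallory',), ('Eve',)]

Reason: ASC vs DESC gives opposite ordering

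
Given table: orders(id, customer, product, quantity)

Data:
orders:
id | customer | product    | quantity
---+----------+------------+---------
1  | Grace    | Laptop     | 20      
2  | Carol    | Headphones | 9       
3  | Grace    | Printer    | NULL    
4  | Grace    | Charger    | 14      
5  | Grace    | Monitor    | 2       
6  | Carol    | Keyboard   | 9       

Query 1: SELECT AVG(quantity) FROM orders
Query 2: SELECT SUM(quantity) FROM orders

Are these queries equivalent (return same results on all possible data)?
No, not equivalent

Query 1 returns: [(10.8,)]
Query 2 returns: [(54,)]

Reason: AVG vs SUM give different aggregate values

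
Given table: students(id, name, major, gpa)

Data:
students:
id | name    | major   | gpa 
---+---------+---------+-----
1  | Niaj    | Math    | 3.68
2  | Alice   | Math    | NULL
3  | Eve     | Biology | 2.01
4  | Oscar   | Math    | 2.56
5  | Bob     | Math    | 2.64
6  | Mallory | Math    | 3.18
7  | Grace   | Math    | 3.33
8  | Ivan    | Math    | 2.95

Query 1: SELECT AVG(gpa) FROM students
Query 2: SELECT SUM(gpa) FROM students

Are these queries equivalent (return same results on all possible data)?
No, not equivalent

Query 1 returns: [(2.9071428571428575,)]
Query 2 returns: [(20.35,)]

Reason: AVG vs SUM give different aggregate values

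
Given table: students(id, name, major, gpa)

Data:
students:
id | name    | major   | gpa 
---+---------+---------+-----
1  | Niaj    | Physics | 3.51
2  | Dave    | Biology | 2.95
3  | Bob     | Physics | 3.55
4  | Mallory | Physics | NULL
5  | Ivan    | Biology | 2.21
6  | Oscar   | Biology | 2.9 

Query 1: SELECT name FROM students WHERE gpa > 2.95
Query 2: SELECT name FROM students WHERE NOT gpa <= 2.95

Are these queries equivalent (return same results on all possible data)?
Yes, equivalent

Both queries return: [('Bob',), ('Niaj',)]

Reason: Both filter gpa > 2.95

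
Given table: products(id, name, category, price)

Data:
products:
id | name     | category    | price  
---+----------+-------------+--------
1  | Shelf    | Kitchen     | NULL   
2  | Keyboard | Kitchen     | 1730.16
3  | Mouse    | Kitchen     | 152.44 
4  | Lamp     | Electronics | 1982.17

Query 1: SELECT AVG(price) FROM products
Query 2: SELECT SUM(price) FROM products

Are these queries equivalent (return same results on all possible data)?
No, not equivalent

Query 1 returns: [(1288.2566666666667,)]
Query 2 returns: [(3864.77,)]

Reason: AVG vs SUM give different aggregate values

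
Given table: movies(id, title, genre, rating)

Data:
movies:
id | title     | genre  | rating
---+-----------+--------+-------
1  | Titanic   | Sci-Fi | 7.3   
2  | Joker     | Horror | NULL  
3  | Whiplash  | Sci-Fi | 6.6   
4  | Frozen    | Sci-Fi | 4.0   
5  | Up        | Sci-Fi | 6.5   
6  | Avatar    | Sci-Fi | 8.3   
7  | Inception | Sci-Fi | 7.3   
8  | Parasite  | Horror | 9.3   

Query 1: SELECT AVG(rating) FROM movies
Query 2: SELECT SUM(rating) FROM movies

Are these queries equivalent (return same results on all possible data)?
No, not equivalent

Query 1 returns: [(7.042857142857143,)]
Query 2 returns: [(49.3,)]

Reason: AVG vs SUM give different aggregate values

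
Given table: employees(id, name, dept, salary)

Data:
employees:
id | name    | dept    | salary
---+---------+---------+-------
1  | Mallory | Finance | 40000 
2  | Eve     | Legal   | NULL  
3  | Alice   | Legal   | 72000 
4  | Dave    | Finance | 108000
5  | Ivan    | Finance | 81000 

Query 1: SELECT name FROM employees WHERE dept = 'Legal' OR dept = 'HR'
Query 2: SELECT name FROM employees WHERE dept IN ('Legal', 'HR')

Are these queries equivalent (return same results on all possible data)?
Yes, equivalent

Both queries return: [('Alice',), ('Eve',)]

Reason: OR vs IN are equivalent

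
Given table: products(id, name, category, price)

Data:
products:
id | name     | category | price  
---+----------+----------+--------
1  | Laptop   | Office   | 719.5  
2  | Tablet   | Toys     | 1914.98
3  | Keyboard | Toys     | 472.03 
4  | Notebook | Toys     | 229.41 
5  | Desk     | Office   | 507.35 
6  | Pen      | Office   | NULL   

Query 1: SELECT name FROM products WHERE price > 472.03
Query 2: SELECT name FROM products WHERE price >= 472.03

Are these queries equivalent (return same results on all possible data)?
No, not equivalent

Query 1 returns: [('Laptop',), ('Tablet',), ('Desk',)]
Query 2 returns: [('Laptop',), ('Tablet',), ('Keyboard',), ('Desk',)]

Reason: > vs >= gives different results when price = 472.03 exists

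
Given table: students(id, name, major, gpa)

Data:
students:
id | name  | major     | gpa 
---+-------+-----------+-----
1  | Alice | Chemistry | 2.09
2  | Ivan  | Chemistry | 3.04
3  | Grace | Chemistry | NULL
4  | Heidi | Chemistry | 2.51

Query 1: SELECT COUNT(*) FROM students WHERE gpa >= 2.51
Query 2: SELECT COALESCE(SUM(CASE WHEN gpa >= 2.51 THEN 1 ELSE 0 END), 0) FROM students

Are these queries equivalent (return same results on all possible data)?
Yes, equivalent

Both queries return: [(2,)]

Reason: COUNT with WHERE vs conditional SUM (COALESCE handles empty-table NULL)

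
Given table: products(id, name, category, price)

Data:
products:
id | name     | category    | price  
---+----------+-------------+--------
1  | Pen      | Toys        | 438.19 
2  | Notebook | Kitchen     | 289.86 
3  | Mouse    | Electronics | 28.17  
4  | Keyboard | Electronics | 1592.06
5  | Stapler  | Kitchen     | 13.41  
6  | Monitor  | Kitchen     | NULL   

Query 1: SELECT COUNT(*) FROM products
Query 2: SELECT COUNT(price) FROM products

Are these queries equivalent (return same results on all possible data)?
No, not equivalent

Query 1 returns: [(6,)]
Query 2 returns: [(5,)]

Reason: COUNT(*) includes NULLs, COUNT(column) excludes them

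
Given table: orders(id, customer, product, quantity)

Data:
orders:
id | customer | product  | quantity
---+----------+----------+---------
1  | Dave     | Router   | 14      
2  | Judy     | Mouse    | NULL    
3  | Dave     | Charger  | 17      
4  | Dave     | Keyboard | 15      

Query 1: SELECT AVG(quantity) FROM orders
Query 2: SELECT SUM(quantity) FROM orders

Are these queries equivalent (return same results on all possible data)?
No, not equivalent

Query 1 returns: [(15.333333333333334,)]
Query 2 returns: [(46,)]

Reason: AVG vs SUM give different aggregate values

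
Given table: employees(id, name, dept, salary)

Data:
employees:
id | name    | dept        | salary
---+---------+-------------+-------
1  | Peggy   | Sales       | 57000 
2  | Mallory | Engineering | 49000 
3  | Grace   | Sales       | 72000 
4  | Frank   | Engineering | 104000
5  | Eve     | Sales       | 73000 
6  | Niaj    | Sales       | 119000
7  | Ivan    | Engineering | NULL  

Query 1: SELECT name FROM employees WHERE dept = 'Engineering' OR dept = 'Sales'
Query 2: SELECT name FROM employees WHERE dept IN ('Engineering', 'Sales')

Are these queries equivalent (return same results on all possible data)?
Yes, equivalent

Both queries return: [('Eve',), ('Frank',), ('Grace',), ('Ivan',), ('Mallory',), ('Niaj',), ('Peggy',)]

Reason: OR vs IN are equivalent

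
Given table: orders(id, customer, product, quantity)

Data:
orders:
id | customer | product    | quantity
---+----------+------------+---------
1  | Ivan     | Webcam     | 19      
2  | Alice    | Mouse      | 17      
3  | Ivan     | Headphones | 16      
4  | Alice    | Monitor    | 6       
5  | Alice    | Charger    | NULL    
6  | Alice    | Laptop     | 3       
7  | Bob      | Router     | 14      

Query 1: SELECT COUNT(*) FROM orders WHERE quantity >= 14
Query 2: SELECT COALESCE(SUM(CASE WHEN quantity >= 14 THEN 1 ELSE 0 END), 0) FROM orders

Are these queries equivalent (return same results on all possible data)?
Yes, equivalent

Both queries return: [(4,)]

Reason: COUNT with WHERE vs conditional SUM (COALESCE handles empty-table NULL)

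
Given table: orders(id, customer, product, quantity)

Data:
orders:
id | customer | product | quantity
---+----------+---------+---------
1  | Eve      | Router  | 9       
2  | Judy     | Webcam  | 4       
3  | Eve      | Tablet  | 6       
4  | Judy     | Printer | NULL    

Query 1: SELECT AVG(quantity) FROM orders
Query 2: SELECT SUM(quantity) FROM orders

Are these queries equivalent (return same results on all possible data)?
No, not equivalent

Query 1 returns: [(6.333333333333333,)]
Query 2 returns: [(19,)]

Reason: AVG vs SUM give different aggregate values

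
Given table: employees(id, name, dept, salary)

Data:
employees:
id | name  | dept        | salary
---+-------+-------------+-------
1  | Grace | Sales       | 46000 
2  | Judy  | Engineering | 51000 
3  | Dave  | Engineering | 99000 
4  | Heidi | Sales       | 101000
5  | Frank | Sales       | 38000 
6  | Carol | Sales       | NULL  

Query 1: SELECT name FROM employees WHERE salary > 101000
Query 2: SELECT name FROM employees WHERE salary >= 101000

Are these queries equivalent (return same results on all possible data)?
No, not equivalent

Query 1 returns: []
Query 2 returns: [('Heidi',)]

Reason: > vs >= gives different results when salary = 101000 exists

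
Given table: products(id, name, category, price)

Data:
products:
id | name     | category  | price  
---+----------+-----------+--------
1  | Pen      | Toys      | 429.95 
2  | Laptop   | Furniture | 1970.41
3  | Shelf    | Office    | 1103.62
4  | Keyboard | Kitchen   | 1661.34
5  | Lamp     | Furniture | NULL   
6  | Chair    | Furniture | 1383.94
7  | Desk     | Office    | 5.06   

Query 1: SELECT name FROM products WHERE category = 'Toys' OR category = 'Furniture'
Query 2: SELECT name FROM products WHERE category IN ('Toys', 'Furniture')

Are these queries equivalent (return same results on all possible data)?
Yes, equivalent

Both queries return: [('Chair',), ('Lamp',), ('Laptop',), ('Pen',)]

Reason: OR vs IN are equivalent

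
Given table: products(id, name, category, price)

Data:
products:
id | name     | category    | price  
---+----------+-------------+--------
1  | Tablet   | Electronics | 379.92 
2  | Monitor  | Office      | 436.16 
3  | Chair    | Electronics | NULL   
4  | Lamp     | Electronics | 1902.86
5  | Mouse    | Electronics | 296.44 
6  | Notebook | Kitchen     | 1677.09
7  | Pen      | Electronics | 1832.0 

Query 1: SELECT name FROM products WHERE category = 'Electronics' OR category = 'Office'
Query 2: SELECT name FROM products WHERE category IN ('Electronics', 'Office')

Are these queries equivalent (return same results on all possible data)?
Yes, equivalent

Both queries return: [('Chair',), ('Lamp',), ('Monitor',), ('Mouse',), ('Pen',), ('Tablet',)]

Reason: OR vs IN are equivalent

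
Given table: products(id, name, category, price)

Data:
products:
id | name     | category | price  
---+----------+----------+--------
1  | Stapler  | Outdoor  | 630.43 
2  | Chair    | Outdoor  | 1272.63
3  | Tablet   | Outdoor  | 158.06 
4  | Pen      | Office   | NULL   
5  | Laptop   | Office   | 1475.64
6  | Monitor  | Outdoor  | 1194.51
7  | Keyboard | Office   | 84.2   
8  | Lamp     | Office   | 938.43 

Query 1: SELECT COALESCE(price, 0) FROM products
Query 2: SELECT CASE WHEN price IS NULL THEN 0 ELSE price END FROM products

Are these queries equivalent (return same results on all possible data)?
Yes, equivalent

Both queries return: [(0,), (84.2,), (158.06,), (630.43,), (938.43,), (1194.51,), (1272.63,), (1475.64,)]

Reason: COALESCE vs CASE for NULL handling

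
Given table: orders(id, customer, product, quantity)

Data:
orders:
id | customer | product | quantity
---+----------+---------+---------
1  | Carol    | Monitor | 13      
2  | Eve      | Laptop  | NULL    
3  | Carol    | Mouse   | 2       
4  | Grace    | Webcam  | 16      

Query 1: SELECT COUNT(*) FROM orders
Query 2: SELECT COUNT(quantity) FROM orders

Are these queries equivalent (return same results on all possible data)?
No, not equivalent

Query 1 returns: [(4,)]
Query 2 returns: [(3,)]

Reason: COUNT(*) includes NULLs, COUNT(column) excludes them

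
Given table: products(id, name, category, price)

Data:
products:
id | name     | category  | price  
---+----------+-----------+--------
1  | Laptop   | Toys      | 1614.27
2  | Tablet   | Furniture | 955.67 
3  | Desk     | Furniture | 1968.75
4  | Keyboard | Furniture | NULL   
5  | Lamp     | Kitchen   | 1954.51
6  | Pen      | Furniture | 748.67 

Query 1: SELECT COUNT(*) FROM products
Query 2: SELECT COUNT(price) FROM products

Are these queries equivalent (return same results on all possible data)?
No, not equivalent

Query 1 returns: [(6,)]
Query 2 returns: [(5,)]

Reason: COUNT(*) includes NULLs, COUNT(column) excludes them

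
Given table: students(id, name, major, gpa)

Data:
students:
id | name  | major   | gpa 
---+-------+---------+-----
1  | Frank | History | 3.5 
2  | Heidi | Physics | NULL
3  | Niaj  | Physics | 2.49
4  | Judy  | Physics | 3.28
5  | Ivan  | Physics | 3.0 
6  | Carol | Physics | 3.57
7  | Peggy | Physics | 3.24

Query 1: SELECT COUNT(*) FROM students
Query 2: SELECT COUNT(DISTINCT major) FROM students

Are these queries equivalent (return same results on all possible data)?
No, not equivalent

Query 1 returns: [(7,)]
Query 2 returns: [(2,)]

Reason: COUNT(*) counts rows, COUNT(DISTINCT major) counts unique majors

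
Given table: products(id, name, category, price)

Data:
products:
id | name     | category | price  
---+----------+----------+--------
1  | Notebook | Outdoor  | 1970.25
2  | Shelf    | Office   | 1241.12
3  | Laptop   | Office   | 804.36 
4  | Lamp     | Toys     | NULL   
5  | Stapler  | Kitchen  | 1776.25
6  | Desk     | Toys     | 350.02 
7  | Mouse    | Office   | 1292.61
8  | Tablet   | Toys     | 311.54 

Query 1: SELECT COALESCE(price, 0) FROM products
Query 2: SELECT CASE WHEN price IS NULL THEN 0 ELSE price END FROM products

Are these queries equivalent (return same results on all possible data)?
Yes, equivalent

Both queries return: [(0,), (311.54,), (350.02,), (804.36,), (1241.12,), (1292.61,), (1776.25,), (1970.25,)]

Reason: COALESCE vs CASE for NULL handling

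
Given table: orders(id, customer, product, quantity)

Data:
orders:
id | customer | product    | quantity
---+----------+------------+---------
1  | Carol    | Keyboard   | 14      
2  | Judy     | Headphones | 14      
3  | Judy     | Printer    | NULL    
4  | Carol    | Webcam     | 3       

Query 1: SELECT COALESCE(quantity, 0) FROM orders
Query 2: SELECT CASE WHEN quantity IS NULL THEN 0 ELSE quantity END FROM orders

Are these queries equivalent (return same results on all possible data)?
Yes, equivalent

Both queries return: [(0,), (3,), (14,), (14,)]

Reason: COALESCE vs CASE for NULL handling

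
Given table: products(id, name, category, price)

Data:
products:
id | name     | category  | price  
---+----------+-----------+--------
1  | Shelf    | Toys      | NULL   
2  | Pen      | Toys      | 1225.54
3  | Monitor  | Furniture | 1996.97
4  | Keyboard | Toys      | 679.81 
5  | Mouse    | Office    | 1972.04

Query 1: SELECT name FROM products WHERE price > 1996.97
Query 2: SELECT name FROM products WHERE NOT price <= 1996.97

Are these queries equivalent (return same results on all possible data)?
Yes, equivalent

Both queries return: []

Reason: Both filter price > 1996.97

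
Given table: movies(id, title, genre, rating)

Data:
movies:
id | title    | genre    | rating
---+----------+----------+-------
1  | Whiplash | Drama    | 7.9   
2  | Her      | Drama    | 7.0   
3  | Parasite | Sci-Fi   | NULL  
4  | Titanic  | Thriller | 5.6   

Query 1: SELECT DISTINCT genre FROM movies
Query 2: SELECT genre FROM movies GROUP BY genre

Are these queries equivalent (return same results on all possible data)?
Yes, equivalent

Both queries return: [('Drama',), ('Sci-Fi',), ('Thriller',)]

Reason: Both get unique genres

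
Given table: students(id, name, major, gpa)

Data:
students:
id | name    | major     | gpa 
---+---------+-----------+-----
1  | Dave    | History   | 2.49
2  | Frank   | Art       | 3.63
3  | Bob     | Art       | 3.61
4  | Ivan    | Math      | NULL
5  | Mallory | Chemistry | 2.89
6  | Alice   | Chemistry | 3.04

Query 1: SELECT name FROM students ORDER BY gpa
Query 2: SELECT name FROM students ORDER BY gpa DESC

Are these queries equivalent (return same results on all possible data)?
No, not equivalent

Query 1 returns: [('Ivan',), ('Dave',), ('Mallory',), ('Alice',), ('Bob',), ('Frank',)]
Query 2 returns: [('Frank',), ('Bob',), ('Alice',), ('Mallory',), ('Dave',), ('Ivan',)]

Reason: ASC vs DESC gives opposite ordering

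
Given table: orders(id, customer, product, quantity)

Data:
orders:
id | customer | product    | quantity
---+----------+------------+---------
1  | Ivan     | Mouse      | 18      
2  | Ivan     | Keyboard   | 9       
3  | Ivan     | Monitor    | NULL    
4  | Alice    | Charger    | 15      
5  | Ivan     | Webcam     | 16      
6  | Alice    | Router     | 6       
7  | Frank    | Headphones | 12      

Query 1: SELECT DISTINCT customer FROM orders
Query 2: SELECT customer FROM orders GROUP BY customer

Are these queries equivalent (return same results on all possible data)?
Yes, equivalent

Both queries return: [('Alice',), ('Frank',), ('Ivan',)]

Reason: Both get unique customers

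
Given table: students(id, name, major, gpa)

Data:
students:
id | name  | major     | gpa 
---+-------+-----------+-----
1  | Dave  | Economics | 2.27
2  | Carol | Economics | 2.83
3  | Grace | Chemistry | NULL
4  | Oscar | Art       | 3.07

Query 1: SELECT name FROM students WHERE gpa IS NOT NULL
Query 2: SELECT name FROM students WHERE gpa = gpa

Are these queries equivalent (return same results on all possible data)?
Yes, equivalent

Both queries return: [('Carol',), ('Dave',), ('Oscar',)]

Reason: IS NOT NULL vs self-equality (both exclude NULLs)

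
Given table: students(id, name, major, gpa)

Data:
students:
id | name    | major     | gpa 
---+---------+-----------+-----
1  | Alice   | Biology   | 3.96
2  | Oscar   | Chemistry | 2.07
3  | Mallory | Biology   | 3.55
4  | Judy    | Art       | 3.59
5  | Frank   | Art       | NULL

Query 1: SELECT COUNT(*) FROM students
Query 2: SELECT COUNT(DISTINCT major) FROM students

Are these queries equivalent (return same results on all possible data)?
No, not equivalent

Query 1 returns: [(5,)]
Query 2 returns: [(3,)]

Reason: COUNT(*) counts rows, COUNT(DISTINCT major) counts unique majors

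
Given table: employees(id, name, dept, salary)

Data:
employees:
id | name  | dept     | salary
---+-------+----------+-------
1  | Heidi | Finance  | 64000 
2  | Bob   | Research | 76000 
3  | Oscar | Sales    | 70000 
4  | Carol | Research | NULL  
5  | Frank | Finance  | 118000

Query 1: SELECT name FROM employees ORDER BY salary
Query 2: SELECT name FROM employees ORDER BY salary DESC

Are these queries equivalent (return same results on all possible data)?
No, not equivalent

Query 1 returns: [('Carol',), ('Heidi',), ('Oscar',), ('Bob',), ('Frank',)]
Query 2 returns: [('Frank',), ('Bob',), ('Oscar',), ('Heidi',), ('Carol',)]

Reason: ASC vs DESC gives opposite ordering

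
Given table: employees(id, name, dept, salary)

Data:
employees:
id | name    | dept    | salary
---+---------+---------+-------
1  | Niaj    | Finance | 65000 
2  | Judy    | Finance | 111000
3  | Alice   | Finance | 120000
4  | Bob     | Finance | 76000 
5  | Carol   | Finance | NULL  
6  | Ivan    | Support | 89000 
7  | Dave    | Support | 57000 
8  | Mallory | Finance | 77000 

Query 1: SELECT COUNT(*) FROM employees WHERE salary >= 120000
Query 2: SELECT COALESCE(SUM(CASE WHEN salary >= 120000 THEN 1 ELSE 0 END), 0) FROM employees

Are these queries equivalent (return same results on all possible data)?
Yes, equivalent

Both queries return: [(1,)]

Reason: COUNT with WHERE vs conditional SUM (COALESCE handles empty-table NULL)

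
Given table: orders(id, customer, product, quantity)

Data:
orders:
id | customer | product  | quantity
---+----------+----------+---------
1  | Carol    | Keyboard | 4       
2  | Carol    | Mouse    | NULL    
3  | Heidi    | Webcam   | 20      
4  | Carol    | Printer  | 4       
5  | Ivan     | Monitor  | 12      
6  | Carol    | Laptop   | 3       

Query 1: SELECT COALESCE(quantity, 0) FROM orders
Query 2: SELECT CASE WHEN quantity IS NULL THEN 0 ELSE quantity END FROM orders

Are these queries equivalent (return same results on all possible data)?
Yes, equivalent

Both queries return: [(0,), (3,), (4,), (4,), (12,), (20,)]

Reason: COALESCE vs CASE for NULL handling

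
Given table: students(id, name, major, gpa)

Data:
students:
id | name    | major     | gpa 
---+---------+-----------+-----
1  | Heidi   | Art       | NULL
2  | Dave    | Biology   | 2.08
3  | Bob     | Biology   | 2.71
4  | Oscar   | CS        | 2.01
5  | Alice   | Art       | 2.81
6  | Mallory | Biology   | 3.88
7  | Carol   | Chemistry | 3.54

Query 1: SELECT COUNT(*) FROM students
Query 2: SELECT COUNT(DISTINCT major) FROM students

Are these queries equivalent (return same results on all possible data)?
No, not equivalent

Query 1 returns: [(7,)]
Query 2 returns: [(4,)]

Reason: COUNT(*) counts rows, COUNT(DISTINCT major) counts unique majors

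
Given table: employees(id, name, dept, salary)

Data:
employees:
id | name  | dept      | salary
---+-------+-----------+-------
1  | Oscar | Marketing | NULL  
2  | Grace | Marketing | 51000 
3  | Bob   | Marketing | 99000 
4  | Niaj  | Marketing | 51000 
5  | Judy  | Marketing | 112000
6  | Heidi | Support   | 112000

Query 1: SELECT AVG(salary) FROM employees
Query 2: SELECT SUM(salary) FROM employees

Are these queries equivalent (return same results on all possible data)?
No, not equivalent

Query 1 returns: [(85000.0,)]
Query 2 returns: [(425000,)]

Reason: AVG vs SUM give different aggregate values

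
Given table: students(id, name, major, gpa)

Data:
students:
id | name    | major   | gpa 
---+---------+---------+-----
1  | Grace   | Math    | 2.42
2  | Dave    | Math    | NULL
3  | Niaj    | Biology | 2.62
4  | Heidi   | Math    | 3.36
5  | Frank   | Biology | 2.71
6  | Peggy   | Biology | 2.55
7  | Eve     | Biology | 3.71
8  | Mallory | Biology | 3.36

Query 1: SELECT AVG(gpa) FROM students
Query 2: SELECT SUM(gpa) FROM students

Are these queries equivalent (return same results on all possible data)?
No, not equivalent

Query 1 returns: [(2.9614285714285713,)]
Query 2 returns: [(20.73,)]

Reason: AVG vs SUM give different aggregate values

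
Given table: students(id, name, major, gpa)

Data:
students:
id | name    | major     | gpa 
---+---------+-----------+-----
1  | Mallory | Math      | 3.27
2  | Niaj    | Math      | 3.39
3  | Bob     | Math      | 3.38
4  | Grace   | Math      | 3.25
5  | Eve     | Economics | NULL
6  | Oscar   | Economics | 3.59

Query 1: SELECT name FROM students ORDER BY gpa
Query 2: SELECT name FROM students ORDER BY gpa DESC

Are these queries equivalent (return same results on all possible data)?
No, not equivalent

Query 1 returns: [('Eve',), ('Grace',), ('Mallory',), ('Bob',), ('Niaj',), ('Oscar',)]
Query 2 returns: [('Oscar',), ('Niaj',), ('Bob',), ('Mallory',), ('Grace',), ('Eve',)]

Reason: ASC vs DESC gives opposite ordering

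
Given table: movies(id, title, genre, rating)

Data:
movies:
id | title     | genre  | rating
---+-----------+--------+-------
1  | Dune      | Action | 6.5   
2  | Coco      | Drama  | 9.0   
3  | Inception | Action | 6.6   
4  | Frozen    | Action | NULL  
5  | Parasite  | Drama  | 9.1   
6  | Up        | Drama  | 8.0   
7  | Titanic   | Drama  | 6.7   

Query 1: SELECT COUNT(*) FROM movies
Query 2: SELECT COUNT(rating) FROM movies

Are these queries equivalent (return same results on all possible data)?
No, not equivalent

Query 1 returns: [(7,)]
Query 2 returns: [(6,)]

Reason: COUNT(*) includes NULLs, COUNT(column) excludes them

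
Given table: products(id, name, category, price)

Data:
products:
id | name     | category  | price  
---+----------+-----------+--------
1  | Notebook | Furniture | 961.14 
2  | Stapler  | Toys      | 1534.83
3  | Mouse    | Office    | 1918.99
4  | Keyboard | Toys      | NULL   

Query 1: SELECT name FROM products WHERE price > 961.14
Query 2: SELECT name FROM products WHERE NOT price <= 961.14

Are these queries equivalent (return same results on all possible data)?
Yes, equivalent

Both queries return: [('Mouse',), ('Stapler',)]

Reason: Both filter price > 961.14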